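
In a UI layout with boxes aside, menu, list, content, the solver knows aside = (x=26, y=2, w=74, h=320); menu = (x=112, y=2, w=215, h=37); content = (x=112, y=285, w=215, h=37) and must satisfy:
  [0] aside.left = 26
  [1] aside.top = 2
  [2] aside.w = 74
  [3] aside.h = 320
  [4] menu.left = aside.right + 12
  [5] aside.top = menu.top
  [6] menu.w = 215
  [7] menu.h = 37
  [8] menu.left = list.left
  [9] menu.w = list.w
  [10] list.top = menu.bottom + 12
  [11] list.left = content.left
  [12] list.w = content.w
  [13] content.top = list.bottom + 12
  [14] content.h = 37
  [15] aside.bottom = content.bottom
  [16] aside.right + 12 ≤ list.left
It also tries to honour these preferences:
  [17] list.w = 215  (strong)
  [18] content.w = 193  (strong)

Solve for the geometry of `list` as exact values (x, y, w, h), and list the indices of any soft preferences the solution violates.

list = (x=112, y=51, w=215, h=222)
violated soft preferences: 18

1. list.x = 112  [menu.left = list.left]
2. list.w = 215  [menu.w = list.w]
3. list.y = 51  [list.top = menu.bottom + 12]
4. list.h = 222  [content.top = list.bottom + 12]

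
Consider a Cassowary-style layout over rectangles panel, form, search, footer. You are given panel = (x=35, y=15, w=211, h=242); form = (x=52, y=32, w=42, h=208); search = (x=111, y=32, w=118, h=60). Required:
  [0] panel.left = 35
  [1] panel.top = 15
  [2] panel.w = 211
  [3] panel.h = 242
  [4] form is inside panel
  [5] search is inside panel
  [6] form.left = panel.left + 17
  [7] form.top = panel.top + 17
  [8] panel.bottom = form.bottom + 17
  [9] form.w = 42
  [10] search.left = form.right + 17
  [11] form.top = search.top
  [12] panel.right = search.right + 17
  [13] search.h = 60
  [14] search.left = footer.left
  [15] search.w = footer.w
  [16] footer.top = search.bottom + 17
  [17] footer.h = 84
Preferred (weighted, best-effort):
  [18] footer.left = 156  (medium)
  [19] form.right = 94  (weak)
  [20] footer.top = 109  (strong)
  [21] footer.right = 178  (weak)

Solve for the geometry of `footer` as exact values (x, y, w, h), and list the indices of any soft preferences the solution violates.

1. footer.x = 111  [search.left = footer.left]
2. footer.w = 118  [search.w = footer.w]
3. footer.y = 109  [footer.top = search.bottom + 17]
4. footer.h = 84  [footer.h = 84]

footer = (x=111, y=109, w=118, h=84)
violated soft preferences: 18, 21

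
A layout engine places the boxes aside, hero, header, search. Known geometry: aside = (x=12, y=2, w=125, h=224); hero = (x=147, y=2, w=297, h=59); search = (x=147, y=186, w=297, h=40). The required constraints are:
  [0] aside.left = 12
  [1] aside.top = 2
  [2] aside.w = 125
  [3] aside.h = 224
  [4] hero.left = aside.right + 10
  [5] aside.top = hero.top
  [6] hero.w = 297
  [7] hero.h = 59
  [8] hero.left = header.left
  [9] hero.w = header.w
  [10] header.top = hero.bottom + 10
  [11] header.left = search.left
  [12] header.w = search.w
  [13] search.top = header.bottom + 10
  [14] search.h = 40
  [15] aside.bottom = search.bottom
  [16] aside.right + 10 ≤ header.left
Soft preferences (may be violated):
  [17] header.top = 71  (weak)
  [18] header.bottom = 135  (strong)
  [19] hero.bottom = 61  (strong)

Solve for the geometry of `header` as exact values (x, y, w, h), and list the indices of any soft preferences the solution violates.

header = (x=147, y=71, w=297, h=105)
violated soft preferences: 18

1. header.x = 147  [hero.left = header.left]
2. header.w = 297  [hero.w = header.w]
3. header.y = 71  [header.top = hero.bottom + 10]
4. header.h = 105  [search.top = header.bottom + 10]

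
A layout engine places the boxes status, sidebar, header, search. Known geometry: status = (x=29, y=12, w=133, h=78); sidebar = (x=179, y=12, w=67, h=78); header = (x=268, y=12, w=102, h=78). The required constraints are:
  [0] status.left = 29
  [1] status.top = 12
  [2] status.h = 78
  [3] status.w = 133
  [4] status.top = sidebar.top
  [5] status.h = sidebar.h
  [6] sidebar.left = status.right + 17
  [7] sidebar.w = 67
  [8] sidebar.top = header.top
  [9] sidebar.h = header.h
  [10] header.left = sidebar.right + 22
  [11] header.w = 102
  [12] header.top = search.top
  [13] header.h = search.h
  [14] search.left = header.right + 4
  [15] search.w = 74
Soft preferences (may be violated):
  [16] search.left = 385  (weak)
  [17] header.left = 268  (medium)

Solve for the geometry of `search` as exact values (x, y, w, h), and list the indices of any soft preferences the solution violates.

1. search.y = 12  [header.top = search.top]
2. search.h = 78  [header.h = search.h]
3. search.x = 374  [search.left = header.right + 4]
4. search.w = 74  [search.w = 74]

search = (x=374, y=12, w=74, h=78)
violated soft preferences: 16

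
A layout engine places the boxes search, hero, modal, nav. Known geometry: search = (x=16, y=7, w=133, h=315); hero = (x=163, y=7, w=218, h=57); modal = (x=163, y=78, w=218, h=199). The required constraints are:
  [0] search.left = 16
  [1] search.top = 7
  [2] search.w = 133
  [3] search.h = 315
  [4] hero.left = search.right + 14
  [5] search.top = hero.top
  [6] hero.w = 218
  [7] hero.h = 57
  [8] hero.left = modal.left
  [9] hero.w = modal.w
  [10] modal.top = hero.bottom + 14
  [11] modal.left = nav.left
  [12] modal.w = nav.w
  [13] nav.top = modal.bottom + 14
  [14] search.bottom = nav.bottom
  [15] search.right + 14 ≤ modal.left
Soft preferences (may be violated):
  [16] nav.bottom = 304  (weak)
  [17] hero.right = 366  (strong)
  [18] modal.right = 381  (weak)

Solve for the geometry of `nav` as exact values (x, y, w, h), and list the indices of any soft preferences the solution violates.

nav = (x=163, y=291, w=218, h=31)
violated soft preferences: 16, 17

1. nav.x = 163  [modal.left = nav.left]
2. nav.w = 218  [modal.w = nav.w]
3. nav.y = 291  [nav.top = modal.bottom + 14]
4. nav.h = 31  [search.bottom = nav.bottom]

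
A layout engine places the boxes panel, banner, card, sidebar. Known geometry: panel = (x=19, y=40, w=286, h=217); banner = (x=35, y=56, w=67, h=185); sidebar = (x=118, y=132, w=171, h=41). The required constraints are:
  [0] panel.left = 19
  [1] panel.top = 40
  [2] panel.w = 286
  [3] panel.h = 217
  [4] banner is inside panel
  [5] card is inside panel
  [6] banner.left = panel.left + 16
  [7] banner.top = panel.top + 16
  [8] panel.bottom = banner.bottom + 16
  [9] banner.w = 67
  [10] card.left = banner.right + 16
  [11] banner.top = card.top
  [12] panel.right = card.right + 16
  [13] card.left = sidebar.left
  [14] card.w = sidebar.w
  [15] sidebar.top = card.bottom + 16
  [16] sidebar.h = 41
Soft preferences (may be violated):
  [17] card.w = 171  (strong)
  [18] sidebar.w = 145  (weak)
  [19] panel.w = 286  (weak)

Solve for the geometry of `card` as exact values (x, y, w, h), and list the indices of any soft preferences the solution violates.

1. card.x = 118  [card.left = banner.right + 16]
2. card.y = 56  [banner.top = card.top]
3. card.w = 171  [panel.right = card.right + 16]
4. card.h = 60  [sidebar.top = card.bottom + 16]

card = (x=118, y=56, w=171, h=60)
violated soft preferences: 18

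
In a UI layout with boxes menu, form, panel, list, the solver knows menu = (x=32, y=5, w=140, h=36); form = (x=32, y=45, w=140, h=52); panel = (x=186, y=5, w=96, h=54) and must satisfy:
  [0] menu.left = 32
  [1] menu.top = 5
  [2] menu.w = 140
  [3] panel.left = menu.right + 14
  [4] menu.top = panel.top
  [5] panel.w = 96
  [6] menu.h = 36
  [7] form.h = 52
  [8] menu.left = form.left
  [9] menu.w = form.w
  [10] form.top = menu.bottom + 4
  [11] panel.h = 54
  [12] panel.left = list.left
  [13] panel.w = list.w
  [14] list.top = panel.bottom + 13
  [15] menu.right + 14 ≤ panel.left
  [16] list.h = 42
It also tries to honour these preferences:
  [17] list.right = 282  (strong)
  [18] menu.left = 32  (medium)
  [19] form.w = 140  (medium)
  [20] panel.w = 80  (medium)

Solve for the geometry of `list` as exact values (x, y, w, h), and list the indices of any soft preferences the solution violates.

list = (x=186, y=72, w=96, h=42)
violated soft preferences: 20

1. list.x = 186  [panel.left = list.left]
2. list.w = 96  [panel.w = list.w]
3. list.y = 72  [list.top = panel.bottom + 13]
4. list.h = 42  [list.h = 42]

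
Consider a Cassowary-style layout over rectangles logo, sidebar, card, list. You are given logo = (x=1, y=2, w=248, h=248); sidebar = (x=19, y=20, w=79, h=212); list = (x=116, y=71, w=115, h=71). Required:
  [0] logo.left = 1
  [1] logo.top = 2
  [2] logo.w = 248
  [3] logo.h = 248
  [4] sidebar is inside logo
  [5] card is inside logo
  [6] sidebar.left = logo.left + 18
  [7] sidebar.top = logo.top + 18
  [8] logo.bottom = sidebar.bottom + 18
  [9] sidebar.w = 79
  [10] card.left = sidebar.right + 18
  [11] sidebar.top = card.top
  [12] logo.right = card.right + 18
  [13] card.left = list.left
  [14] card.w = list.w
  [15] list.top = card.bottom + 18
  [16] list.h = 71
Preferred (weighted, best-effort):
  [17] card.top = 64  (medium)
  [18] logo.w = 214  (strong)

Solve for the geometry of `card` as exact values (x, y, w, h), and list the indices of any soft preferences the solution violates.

1. card.x = 116  [card.left = sidebar.right + 18]
2. card.y = 20  [sidebar.top = card.top]
3. card.w = 115  [logo.right = card.right + 18]
4. card.h = 33  [list.top = card.bottom + 18]

card = (x=116, y=20, w=115, h=33)
violated soft preferences: 17, 18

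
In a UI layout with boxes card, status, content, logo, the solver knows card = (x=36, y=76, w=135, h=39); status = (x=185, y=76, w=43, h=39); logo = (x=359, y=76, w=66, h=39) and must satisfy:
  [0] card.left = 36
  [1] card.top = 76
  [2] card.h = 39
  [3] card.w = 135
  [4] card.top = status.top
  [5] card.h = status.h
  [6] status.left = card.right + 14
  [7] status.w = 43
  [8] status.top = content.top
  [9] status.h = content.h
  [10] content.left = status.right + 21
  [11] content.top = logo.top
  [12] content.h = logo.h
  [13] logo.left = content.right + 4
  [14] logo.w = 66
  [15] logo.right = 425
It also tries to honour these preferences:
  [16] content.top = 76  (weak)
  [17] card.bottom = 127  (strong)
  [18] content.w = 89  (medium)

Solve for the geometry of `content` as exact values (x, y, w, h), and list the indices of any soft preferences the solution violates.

content = (x=249, y=76, w=106, h=39)
violated soft preferences: 17, 18

1. content.y = 76  [status.top = content.top]
2. content.h = 39  [status.h = content.h]
3. content.x = 249  [content.left = status.right + 21]
4. content.w = 106  [logo.left = content.right + 4]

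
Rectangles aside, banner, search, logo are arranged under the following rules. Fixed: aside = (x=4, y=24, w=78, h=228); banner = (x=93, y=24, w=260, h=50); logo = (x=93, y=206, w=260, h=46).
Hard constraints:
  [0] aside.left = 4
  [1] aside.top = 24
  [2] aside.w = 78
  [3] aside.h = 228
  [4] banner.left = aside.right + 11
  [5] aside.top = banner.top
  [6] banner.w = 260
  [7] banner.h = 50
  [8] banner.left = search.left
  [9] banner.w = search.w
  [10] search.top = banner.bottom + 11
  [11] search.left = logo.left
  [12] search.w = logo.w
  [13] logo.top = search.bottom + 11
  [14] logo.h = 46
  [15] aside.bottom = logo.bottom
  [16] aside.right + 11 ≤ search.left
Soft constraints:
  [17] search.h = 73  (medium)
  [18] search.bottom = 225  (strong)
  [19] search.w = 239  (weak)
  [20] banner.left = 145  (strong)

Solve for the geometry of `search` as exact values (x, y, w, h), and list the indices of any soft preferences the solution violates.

1. search.x = 93  [banner.left = search.left]
2. search.w = 260  [banner.w = search.w]
3. search.y = 85  [search.top = banner.bottom + 11]
4. search.h = 110  [logo.top = search.bottom + 11]

search = (x=93, y=85, w=260, h=110)
violated soft preferences: 17, 18, 19, 20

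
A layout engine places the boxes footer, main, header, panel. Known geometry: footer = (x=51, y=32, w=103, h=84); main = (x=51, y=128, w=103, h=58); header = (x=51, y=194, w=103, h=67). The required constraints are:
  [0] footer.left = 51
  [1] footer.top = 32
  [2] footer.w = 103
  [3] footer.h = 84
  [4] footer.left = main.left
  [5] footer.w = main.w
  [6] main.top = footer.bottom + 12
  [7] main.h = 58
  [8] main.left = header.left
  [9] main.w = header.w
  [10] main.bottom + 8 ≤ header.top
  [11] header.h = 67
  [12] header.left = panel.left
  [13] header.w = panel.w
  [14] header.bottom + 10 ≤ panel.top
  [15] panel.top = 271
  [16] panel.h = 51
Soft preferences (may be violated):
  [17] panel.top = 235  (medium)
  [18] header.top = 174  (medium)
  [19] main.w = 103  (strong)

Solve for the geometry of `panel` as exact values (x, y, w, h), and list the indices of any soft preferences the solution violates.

1. panel.x = 51  [header.left = panel.left]
2. panel.w = 103  [header.w = panel.w]
3. panel.y = 271  [panel.top = 271]
4. panel.h = 51  [panel.h = 51]

panel = (x=51, y=271, w=103, h=51)
violated soft preferences: 17, 18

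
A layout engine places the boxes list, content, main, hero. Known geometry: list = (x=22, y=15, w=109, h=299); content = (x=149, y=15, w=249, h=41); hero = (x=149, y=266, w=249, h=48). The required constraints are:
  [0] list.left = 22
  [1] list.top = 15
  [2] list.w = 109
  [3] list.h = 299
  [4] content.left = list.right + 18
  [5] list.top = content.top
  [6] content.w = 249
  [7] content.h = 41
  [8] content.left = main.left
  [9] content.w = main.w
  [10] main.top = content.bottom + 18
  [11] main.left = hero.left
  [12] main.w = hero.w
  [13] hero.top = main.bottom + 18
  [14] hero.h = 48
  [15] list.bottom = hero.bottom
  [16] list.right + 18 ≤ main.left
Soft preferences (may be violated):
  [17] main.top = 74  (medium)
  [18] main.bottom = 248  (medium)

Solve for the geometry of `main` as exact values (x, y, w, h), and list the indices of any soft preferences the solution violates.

main = (x=149, y=74, w=249, h=174)
violated soft preferences: none

1. main.x = 149  [content.left = main.left]
2. main.w = 249  [content.w = main.w]
3. main.y = 74  [main.top = content.bottom + 18]
4. main.h = 174  [hero.top = main.bottom + 18]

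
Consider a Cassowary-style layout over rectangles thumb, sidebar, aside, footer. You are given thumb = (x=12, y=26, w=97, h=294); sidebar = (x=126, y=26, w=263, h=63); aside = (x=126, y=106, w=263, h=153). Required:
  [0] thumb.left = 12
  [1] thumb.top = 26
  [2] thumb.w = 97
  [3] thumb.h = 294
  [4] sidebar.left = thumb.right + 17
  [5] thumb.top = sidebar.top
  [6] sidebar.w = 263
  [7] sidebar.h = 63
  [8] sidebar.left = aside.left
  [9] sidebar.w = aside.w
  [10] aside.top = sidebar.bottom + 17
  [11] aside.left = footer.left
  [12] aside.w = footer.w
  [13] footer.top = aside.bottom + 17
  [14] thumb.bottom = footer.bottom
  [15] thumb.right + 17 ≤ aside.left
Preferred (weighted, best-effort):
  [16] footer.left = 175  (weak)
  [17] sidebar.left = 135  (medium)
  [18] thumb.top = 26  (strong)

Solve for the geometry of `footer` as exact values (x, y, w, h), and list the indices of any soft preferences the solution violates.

footer = (x=126, y=276, w=263, h=44)
violated soft preferences: 16, 17

1. footer.x = 126  [aside.left = footer.left]
2. footer.w = 263  [aside.w = footer.w]
3. footer.y = 276  [footer.top = aside.bottom + 17]
4. footer.h = 44  [thumb.bottom = footer.bottom]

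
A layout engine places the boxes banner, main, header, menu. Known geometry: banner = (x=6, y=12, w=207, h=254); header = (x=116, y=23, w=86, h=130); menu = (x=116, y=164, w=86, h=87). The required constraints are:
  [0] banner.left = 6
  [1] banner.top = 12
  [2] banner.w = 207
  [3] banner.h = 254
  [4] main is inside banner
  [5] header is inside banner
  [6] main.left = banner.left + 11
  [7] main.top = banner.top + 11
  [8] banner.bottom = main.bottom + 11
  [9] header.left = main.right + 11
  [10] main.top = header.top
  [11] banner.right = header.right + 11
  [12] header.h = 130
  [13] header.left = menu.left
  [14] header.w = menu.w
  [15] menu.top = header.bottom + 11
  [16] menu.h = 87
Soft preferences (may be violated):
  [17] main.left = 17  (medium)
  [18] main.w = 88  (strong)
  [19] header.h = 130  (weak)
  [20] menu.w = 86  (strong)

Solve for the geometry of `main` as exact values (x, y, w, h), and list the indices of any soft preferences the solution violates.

1. main.x = 17  [main.left = banner.left + 11]
2. main.y = 23  [main.top = banner.top + 11]
3. main.h = 232  [banner.bottom = main.bottom + 11]
4. main.w = 88  [header.left = main.right + 11]

main = (x=17, y=23, w=88, h=232)
violated soft preferences: none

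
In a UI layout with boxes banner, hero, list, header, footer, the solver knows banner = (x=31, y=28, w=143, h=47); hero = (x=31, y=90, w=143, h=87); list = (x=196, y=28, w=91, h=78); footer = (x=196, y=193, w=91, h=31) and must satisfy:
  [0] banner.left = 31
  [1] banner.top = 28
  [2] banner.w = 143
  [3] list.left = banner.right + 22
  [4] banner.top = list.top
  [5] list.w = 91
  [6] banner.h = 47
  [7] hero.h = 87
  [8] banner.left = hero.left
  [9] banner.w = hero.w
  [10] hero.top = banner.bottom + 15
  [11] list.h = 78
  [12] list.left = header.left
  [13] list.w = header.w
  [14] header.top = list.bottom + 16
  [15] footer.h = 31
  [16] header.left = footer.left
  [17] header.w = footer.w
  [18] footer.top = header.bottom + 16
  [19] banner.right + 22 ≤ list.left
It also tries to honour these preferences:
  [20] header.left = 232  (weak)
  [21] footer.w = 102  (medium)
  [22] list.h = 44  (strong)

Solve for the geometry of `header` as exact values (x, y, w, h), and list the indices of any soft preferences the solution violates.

header = (x=196, y=122, w=91, h=55)
violated soft preferences: 20, 21, 22

1. header.x = 196  [list.left = header.left]
2. header.w = 91  [list.w = header.w]
3. header.y = 122  [header.top = list.bottom + 16]
4. header.h = 55  [footer.top = header.bottom + 16]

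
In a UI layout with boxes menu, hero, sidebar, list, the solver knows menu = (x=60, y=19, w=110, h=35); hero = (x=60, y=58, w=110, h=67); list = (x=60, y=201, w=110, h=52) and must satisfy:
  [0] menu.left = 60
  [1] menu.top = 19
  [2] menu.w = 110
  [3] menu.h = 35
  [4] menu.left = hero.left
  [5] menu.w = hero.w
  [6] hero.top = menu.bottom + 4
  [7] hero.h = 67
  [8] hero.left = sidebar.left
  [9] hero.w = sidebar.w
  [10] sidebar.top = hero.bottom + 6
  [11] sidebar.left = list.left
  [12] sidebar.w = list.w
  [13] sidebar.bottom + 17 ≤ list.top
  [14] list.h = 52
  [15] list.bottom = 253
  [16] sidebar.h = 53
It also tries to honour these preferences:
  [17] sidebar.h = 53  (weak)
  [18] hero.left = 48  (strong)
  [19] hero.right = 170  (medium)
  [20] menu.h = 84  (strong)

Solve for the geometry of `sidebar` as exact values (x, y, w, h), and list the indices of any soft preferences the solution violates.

1. sidebar.x = 60  [hero.left = sidebar.left]
2. sidebar.w = 110  [hero.w = sidebar.w]
3. sidebar.y = 131  [sidebar.top = hero.bottom + 6]
4. sidebar.h = 53  [sidebar.h = 53]

sidebar = (x=60, y=131, w=110, h=53)
violated soft preferences: 18, 20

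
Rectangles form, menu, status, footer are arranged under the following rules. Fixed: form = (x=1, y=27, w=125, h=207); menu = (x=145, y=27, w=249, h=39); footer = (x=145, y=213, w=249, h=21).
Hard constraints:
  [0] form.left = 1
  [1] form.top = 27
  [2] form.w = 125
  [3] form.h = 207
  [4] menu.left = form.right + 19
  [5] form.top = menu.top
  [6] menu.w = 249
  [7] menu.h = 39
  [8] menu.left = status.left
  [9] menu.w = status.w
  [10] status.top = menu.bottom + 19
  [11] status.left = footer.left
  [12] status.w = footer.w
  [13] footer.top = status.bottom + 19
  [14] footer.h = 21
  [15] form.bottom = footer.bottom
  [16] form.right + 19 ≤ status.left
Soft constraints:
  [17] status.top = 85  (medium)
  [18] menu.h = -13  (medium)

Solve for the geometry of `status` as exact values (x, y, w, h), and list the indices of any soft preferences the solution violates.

1. status.x = 145  [menu.left = status.left]
2. status.w = 249  [menu.w = status.w]
3. status.y = 85  [status.top = menu.bottom + 19]
4. status.h = 109  [footer.top = status.bottom + 19]

status = (x=145, y=85, w=249, h=109)
violated soft preferences: 18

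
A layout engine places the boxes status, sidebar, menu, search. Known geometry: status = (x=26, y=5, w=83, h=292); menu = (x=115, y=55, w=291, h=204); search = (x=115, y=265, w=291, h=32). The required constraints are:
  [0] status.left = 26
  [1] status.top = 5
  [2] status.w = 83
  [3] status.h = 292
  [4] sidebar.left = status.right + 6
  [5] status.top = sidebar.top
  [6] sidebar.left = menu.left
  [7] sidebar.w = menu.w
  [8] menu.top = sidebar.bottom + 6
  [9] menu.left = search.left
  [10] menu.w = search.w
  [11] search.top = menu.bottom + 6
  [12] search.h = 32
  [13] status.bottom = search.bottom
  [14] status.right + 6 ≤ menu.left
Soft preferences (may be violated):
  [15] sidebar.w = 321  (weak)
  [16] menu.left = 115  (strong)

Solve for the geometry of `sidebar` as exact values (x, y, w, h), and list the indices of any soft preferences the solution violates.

sidebar = (x=115, y=5, w=291, h=44)
violated soft preferences: 15

1. sidebar.x = 115  [sidebar.left = status.right + 6]
2. sidebar.y = 5  [status.top = sidebar.top]
3. sidebar.w = 291  [sidebar.w = menu.w]
4. sidebar.h = 44  [menu.top = sidebar.bottom + 6]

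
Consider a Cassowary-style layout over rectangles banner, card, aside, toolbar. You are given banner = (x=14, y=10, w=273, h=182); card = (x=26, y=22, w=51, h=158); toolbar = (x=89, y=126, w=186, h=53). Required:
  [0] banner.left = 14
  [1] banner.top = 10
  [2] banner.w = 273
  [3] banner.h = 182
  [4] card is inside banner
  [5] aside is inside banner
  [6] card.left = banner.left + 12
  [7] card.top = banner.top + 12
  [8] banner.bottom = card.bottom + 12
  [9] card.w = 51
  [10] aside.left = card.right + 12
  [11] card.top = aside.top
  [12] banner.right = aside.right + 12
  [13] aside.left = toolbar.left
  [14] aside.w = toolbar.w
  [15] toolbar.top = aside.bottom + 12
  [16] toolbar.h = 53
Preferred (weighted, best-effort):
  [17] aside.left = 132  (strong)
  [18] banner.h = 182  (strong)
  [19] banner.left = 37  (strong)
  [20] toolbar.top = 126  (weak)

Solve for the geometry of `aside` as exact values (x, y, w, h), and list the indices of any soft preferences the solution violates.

1. aside.x = 89  [aside.left = card.right + 12]
2. aside.y = 22  [card.top = aside.top]
3. aside.w = 186  [banner.right = aside.right + 12]
4. aside.h = 92  [toolbar.top = aside.bottom + 12]

aside = (x=89, y=22, w=186, h=92)
violated soft preferences: 17, 19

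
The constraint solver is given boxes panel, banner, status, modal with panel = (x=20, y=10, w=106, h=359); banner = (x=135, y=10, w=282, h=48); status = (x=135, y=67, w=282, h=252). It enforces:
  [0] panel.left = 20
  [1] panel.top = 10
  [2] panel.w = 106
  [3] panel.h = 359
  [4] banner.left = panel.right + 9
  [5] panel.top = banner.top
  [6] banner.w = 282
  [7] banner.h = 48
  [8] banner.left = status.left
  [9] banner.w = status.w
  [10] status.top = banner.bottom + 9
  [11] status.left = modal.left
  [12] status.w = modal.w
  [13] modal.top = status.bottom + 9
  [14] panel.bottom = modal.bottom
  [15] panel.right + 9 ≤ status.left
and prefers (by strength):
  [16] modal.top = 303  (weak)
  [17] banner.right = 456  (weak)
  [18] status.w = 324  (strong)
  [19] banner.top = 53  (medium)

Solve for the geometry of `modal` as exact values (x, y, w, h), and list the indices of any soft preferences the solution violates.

1. modal.x = 135  [status.left = modal.left]
2. modal.w = 282  [status.w = modal.w]
3. modal.y = 328  [modal.top = status.bottom + 9]
4. modal.h = 41  [panel.bottom = modal.bottom]

modal = (x=135, y=328, w=282, h=41)
violated soft preferences: 16, 17, 18, 19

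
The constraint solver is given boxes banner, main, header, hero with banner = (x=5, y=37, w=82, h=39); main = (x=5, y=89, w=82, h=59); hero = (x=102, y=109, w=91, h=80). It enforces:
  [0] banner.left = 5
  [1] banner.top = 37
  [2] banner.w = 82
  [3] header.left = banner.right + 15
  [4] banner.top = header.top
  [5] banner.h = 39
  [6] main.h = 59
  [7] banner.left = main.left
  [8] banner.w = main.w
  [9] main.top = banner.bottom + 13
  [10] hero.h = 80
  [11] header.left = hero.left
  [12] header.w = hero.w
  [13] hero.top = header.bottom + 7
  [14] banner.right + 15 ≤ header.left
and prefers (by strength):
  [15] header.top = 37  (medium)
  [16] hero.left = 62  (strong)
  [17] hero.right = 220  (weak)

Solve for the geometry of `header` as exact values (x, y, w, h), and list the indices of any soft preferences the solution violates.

header = (x=102, y=37, w=91, h=65)
violated soft preferences: 16, 17

1. header.x = 102  [header.left = banner.right + 15]
2. header.y = 37  [banner.top = header.top]
3. header.w = 91  [header.w = hero.w]
4. header.h = 65  [hero.top = header.bottom + 7]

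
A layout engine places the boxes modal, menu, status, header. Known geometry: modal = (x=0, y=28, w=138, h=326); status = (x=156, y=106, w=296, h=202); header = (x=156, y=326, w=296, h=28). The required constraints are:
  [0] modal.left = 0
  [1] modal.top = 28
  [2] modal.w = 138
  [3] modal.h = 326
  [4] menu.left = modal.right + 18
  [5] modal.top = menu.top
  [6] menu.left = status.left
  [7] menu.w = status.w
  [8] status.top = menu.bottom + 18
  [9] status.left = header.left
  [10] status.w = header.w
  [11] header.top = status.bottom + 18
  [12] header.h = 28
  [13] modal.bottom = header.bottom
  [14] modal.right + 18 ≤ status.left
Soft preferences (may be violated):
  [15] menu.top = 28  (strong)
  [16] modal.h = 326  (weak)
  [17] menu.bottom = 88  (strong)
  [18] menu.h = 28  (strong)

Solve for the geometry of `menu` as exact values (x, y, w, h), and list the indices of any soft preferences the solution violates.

1. menu.x = 156  [menu.left = modal.right + 18]
2. menu.y = 28  [modal.top = menu.top]
3. menu.w = 296  [menu.w = status.w]
4. menu.h = 60  [status.top = menu.bottom + 18]

menu = (x=156, y=28, w=296, h=60)
violated soft preferences: 18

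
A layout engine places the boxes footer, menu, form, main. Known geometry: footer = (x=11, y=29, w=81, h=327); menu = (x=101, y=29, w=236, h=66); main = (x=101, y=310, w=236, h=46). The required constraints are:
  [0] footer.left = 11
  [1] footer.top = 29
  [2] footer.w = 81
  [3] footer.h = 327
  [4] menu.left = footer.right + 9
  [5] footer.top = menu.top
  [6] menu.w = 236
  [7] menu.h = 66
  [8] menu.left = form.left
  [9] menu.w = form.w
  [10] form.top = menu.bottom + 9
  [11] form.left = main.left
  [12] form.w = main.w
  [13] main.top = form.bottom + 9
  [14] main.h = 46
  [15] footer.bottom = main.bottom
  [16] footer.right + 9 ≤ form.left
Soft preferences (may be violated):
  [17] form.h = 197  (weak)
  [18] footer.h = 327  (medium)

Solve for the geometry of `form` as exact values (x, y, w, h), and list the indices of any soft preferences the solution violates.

1. form.x = 101  [menu.left = form.left]
2. form.w = 236  [menu.w = form.w]
3. form.y = 104  [form.top = menu.bottom + 9]
4. form.h = 197  [main.top = form.bottom + 9]

form = (x=101, y=104, w=236, h=197)
violated soft preferences: none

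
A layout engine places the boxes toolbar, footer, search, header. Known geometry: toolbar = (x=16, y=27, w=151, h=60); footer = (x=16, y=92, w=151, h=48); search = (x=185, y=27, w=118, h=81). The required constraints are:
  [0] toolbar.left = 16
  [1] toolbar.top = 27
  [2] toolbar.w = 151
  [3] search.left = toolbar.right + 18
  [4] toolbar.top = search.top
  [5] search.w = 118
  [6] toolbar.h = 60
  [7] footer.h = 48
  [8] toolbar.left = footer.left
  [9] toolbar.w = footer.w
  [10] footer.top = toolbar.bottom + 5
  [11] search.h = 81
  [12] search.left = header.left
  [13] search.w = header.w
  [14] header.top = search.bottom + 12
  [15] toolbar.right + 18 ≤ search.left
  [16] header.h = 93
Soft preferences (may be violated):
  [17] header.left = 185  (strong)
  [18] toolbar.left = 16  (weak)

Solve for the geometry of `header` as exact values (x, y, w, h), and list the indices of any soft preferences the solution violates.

1. header.x = 185  [search.left = header.left]
2. header.w = 118  [search.w = header.w]
3. header.y = 120  [header.top = search.bottom + 12]
4. header.h = 93  [header.h = 93]

header = (x=185, y=120, w=118, h=93)
violated soft preferences: none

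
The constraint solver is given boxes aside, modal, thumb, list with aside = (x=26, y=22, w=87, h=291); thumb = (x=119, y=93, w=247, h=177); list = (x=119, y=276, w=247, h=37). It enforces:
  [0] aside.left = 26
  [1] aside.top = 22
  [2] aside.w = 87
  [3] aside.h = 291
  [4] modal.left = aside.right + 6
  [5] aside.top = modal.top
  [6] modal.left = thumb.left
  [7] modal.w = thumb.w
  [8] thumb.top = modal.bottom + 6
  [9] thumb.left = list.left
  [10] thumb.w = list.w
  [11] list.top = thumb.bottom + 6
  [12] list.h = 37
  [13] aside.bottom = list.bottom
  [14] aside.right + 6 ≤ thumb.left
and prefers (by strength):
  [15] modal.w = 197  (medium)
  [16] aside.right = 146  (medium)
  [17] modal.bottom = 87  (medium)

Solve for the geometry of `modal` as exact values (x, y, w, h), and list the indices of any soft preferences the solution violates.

modal = (x=119, y=22, w=247, h=65)
violated soft preferences: 15, 16

1. modal.x = 119  [modal.left = aside.right + 6]
2. modal.y = 22  [aside.top = modal.top]
3. modal.w = 247  [modal.w = thumb.w]
4. modal.h = 65  [thumb.top = modal.bottom + 6]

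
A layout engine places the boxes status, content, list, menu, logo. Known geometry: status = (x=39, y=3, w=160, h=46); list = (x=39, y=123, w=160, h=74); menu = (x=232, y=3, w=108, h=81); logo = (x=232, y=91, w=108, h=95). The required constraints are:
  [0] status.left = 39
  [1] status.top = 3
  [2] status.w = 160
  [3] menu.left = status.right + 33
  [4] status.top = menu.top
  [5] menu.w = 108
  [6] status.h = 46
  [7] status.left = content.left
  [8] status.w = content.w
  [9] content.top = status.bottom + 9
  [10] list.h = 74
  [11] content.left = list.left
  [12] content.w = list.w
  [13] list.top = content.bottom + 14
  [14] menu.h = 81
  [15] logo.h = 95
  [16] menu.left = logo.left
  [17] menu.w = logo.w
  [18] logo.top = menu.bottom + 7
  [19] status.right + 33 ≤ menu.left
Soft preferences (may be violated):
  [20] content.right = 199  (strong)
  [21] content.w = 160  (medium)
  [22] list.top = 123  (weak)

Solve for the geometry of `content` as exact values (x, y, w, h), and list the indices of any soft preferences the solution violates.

1. content.x = 39  [status.left = content.left]
2. content.w = 160  [status.w = content.w]
3. content.y = 58  [content.top = status.bottom + 9]
4. content.h = 51  [list.top = content.bottom + 14]

content = (x=39, y=58, w=160, h=51)
violated soft preferences: none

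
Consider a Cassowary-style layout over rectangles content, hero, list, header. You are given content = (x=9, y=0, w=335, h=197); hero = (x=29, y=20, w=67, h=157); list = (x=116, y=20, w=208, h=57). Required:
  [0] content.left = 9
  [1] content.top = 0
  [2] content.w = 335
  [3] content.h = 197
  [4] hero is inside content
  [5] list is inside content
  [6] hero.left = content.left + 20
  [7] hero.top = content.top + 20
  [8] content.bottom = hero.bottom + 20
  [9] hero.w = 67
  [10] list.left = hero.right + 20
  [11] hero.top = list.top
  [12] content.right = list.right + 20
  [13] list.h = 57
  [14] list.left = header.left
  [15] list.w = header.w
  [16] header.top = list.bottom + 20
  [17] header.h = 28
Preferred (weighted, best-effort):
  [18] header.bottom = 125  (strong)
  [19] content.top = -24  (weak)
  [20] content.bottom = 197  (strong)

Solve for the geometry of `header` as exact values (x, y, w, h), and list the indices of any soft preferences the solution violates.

header = (x=116, y=97, w=208, h=28)
violated soft preferences: 19

1. header.x = 116  [list.left = header.left]
2. header.w = 208  [list.w = header.w]
3. header.y = 97  [header.top = list.bottom + 20]
4. header.h = 28  [header.h = 28]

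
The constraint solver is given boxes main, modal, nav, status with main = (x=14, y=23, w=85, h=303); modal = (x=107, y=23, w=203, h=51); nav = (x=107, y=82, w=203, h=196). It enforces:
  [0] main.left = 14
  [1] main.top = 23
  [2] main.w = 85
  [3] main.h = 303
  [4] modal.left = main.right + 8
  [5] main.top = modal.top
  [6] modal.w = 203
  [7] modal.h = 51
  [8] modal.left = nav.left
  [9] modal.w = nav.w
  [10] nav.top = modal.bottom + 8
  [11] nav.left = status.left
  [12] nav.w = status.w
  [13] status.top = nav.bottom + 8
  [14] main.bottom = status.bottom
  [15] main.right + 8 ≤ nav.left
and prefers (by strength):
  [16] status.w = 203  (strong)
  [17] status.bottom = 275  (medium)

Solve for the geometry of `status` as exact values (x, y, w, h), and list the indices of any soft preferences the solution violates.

1. status.x = 107  [nav.left = status.left]
2. status.w = 203  [nav.w = status.w]
3. status.y = 286  [status.top = nav.bottom + 8]
4. status.h = 40  [main.bottom = status.bottom]

status = (x=107, y=286, w=203, h=40)
violated soft preferences: 17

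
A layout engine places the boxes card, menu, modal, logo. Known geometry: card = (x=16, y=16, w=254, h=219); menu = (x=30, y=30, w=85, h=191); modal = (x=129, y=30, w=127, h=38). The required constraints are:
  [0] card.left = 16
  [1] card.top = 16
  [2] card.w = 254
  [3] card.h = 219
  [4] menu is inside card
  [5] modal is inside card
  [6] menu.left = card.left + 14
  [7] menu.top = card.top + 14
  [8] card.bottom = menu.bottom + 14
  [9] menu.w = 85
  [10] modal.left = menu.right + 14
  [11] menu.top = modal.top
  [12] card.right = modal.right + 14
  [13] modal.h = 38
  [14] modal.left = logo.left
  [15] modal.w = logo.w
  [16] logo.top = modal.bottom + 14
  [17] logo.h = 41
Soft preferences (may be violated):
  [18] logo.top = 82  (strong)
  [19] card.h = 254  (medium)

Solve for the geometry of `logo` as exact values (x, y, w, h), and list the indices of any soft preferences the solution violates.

1. logo.x = 129  [modal.left = logo.left]
2. logo.w = 127  [modal.w = logo.w]
3. logo.y = 82  [logo.top = modal.bottom + 14]
4. logo.h = 41  [logo.h = 41]

logo = (x=129, y=82, w=127, h=41)
violated soft preferences: 19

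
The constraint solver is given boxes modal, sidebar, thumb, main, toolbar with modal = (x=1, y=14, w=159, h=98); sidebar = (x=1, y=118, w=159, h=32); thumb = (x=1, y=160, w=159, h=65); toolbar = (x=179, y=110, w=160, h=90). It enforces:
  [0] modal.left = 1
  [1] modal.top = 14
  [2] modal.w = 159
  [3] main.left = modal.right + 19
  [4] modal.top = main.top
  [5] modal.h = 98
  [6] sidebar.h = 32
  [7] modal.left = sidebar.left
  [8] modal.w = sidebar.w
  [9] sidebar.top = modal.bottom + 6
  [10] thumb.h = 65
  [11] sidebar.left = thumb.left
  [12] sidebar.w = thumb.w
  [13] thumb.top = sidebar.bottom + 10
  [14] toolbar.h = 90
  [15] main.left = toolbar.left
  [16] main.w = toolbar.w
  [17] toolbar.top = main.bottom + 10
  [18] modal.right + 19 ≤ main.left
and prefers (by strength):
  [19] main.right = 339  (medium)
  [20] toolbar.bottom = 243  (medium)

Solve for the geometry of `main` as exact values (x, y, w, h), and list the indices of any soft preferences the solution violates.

main = (x=179, y=14, w=160, h=86)
violated soft preferences: 20

1. main.x = 179  [main.left = modal.right + 19]
2. main.y = 14  [modal.top = main.top]
3. main.w = 160  [main.w = toolbar.w]
4. main.h = 86  [toolbar.top = main.bottom + 10]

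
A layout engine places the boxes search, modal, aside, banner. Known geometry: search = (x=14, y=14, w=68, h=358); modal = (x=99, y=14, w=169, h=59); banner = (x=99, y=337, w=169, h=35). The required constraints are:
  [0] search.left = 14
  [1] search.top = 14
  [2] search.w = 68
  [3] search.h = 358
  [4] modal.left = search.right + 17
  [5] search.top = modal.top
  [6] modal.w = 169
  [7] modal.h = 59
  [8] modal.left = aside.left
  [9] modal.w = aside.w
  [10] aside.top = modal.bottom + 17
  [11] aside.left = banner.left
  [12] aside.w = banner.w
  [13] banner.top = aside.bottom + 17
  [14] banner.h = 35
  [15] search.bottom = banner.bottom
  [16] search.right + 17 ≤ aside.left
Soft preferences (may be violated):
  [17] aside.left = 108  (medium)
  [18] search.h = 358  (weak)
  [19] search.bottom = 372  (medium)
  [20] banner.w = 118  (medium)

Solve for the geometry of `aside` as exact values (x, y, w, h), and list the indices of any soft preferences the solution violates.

1. aside.x = 99  [modal.left = aside.left]
2. aside.w = 169  [modal.w = aside.w]
3. aside.y = 90  [aside.top = modal.bottom + 17]
4. aside.h = 230  [banner.top = aside.bottom + 17]

aside = (x=99, y=90, w=169, h=230)
violated soft preferences: 17, 20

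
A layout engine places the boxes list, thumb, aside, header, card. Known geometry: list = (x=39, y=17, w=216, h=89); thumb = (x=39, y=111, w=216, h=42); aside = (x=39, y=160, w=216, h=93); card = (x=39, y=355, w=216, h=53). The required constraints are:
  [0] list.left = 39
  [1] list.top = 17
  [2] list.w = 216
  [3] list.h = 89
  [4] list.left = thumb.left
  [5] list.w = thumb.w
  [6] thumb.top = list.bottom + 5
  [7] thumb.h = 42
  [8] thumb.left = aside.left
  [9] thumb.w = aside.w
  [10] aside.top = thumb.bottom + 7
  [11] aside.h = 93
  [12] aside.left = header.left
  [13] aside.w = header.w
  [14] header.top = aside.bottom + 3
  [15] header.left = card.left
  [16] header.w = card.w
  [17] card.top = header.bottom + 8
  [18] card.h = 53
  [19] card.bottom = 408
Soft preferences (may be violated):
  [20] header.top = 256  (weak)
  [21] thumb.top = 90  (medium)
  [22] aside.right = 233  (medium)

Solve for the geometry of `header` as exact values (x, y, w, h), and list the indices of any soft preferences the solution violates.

header = (x=39, y=256, w=216, h=91)
violated soft preferences: 21, 22

1. header.x = 39  [aside.left = header.left]
2. header.w = 216  [aside.w = header.w]
3. header.y = 256  [header.top = aside.bottom + 3]
4. header.h = 91  [card.top = header.bottom + 8]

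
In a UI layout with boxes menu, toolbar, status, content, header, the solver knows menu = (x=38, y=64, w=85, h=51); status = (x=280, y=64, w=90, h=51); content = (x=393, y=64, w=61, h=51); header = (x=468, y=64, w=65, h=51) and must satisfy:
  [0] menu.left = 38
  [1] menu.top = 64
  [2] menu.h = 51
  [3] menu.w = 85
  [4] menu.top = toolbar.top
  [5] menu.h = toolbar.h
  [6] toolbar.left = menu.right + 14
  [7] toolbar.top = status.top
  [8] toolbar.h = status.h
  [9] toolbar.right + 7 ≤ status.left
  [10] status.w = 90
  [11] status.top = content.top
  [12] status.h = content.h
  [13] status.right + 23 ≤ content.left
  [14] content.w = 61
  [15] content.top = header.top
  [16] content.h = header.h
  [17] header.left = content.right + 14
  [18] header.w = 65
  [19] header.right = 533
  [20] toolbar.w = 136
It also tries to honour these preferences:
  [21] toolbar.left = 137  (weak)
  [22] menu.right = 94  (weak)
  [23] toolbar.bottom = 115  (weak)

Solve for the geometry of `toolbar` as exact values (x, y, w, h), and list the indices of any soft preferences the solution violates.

1. toolbar.y = 64  [menu.top = toolbar.top]
2. toolbar.h = 51  [menu.h = toolbar.h]
3. toolbar.x = 137  [toolbar.left = menu.right + 14]
4. toolbar.w = 136  [toolbar.w = 136]

toolbar = (x=137, y=64, w=136, h=51)
violated soft preferences: 22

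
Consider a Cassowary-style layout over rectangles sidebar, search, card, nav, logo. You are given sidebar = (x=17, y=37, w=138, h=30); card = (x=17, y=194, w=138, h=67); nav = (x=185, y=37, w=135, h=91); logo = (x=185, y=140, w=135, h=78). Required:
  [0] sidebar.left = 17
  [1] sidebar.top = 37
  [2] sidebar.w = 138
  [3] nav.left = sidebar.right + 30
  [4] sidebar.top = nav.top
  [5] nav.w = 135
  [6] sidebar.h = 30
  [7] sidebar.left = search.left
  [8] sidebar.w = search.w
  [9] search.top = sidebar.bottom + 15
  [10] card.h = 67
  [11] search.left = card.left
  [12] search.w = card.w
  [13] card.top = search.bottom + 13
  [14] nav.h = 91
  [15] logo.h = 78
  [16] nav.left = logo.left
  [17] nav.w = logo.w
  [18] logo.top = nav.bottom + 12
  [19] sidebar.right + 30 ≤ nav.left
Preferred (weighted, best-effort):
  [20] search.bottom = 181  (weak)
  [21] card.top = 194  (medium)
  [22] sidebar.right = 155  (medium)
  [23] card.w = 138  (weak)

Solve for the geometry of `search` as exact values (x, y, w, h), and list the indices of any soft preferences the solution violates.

search = (x=17, y=82, w=138, h=99)
violated soft preferences: none

1. search.x = 17  [sidebar.left = search.left]
2. search.w = 138  [sidebar.w = search.w]
3. search.y = 82  [search.top = sidebar.bottom + 15]
4. search.h = 99  [card.top = search.bottom + 13]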